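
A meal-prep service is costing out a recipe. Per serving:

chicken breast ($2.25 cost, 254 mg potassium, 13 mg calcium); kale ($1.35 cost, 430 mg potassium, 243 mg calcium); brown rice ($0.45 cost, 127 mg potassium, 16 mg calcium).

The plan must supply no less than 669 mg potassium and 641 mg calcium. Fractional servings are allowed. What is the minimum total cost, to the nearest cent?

$3.56

An LP optimum is at a vertex; with two nutrient constraints at most two foods are used. Check each candidate.
chicken breast only: max(669/254, 641/13) = 49.31 servings → $110.94.
kale only: max(669/430, 641/243) = 2.638 servings → $3.56.
brown rice only: max(669/127, 641/16) = 40.06 servings → $18.03.
chicken breast + kale: intersection lies outside the first quadrant.
chicken breast + brown rice: the both-tight solution has a negative serving — not a feasible corner.
kale + brown rice: the both-tight solution has a negative serving — not a feasible corner.
The minimum over all feasible corners is $3.56.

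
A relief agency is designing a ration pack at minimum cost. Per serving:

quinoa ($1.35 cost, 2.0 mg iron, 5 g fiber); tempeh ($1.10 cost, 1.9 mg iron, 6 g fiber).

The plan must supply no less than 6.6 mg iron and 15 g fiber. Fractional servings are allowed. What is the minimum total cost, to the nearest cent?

At the optimum either one food covers both requirements or two foods hit both targets exactly; no other combination can be cheaper.
quinoa only: max(6.6/2.0, 15/5) = 3.3 servings → $4.46.
tempeh only: max(6.6/1.9, 15/6) = 3.474 servings → $3.82.
quinoa + tempeh with both targets exact would need a negative amount; discard.
Cheapest feasible corner: $3.82.

$3.82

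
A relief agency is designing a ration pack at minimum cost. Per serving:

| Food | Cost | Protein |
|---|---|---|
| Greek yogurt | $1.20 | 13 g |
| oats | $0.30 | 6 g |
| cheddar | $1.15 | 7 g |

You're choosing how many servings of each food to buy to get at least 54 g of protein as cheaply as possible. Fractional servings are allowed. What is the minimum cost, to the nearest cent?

Cost per g of protein: oats $0.0500, Greek yogurt $0.0923, cheddar $0.1643.
With no serving limits, use only oats: 54 g / 6 g = 9 servings × $0.30 = $2.70.

$2.70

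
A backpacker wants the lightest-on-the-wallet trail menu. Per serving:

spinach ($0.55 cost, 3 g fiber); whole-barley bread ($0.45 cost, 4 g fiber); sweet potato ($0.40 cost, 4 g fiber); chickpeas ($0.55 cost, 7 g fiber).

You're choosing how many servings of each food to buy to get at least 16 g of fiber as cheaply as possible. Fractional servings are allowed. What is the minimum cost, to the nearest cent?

Cost per g of fiber: chickpeas $0.0786, sweet potato $0.1000, whole-barley bread $0.1125, spinach $0.1833.
With no serving limits, use only chickpeas: 16 g / 7 g = 2.286 servings × $0.55 = $1.26.

$1.26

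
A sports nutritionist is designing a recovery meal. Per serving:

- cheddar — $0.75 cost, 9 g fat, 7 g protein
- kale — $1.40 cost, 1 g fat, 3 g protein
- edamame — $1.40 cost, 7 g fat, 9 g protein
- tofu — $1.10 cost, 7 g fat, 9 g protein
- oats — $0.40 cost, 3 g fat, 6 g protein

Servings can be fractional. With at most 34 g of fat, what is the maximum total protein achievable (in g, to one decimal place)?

102.0 g

Protein per g fat: kale 3, oats 2, edamame 1.286, tofu 1.286, cheddar 0.7778.
With no serving limits, spend the whole fat allowance on kale: 34 g / 1 g × 3 g = 102.0 g.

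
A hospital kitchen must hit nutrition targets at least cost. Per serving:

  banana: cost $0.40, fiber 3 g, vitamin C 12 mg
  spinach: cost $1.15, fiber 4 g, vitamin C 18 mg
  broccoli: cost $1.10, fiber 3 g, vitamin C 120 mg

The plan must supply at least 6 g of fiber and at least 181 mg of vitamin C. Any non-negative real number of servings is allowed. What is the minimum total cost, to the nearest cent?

$1.82

Check every corner: each single food scaled to meet both minima, and each pair solved so both constraints bind.
banana only: max(6/3, 181/12) = 15.08 servings → $6.03.
spinach only: max(6/4, 181/18) = 10.06 servings → $11.56.
broccoli only: max(6/3, 181/120) = 2 servings → $2.20.
banana + spinach with both targets exact would need a negative amount; discard.
banana + broccoli with both tight: 0.5463 servings and 1.454 servings → $1.82.
spinach + broccoli with both tight: 0.4155 servings and 1.446 servings → $2.07.
So the least-cost plan costs $1.82.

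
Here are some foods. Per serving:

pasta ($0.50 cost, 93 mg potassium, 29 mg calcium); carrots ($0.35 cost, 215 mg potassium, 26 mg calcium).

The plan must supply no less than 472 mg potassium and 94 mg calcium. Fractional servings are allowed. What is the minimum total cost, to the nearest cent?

$1.27

A basic optimal solution has at most two foods positive. Try each food alone and each pair with both targets met exactly.
pasta only: max(472/93, 94/29) = 5.075 servings → $2.54.
carrots only: max(472/215, 94/26) = 3.615 servings → $1.27.
pasta + carrots with both tight: 2.08 servings and 1.296 servings → $1.49.
The minimum over all feasible corners is $1.27.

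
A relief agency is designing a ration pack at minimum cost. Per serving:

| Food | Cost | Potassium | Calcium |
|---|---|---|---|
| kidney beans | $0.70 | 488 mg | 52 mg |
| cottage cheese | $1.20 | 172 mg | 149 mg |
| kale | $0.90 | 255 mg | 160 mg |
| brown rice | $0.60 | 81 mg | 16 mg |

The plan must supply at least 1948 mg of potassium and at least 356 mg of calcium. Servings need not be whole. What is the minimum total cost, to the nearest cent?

$3.39

An LP optimum is at a vertex; with two nutrient constraints at most two foods are used. Check each candidate.
kidney beans only: max(1948/488, 356/52) = 6.846 servings → $4.79.
cottage cheese only: max(1948/172, 356/149) = 11.33 servings → $13.59.
kale only: max(1948/255, 356/160) = 7.639 servings → $6.88.
brown rice only: max(1948/81, 356/16) = 24.05 servings → $14.43.
kidney beans + cottage cheese with both tight: 3.591 servings and 1.136 servings → $3.88.
kidney beans + kale with both tight: 3.408 servings and 1.117 servings → $3.39.
kidney beans + brown rice with both tight: 0.6485 servings and 20.14 servings → $12.54.
cottage cheese + kale: the both-tight solution has a negative serving — not a feasible corner.
cottage cheese + brown rice with both targets exact would need a negative amount; discard.
kale + brown rice: the both-tight solution has a negative serving — not a feasible corner.
Cheapest feasible corner: $3.39.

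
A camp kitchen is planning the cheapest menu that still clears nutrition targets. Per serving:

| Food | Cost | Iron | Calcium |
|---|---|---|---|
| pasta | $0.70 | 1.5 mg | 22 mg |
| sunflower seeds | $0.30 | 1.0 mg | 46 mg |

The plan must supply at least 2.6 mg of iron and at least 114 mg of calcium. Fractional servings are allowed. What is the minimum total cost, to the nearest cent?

$0.78

The cheapest plan sits at a corner of the feasible region — with two constraints it uses at most two foods.
pasta only: max(2.6/1.5, 114/22) = 5.182 servings → $3.63.
sunflower seeds only: max(2.6/1.0, 114/46) = 2.6 servings → $0.78.
pasta + sunflower seeds with both tight: 0.1191 servings and 2.421 servings → $0.81.
Cheapest feasible corner: $0.78.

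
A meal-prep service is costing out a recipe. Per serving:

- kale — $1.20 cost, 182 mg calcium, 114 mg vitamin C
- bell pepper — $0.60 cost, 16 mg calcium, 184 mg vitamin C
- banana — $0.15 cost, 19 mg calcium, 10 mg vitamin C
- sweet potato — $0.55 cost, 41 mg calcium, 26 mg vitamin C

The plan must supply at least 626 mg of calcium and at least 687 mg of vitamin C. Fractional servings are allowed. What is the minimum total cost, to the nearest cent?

This is a tiny linear program; its minimum lies at a vertex of the feasible set. List the vertices and price them.
kale only: max(626/182, 687/114) = 6.026 servings → $7.23.
bell pepper only: max(626/16, 687/184) = 39.12 servings → $23.48.
banana only: max(626/19, 687/10) = 68.7 servings → $10.30.
sweet potato only: max(626/41, 687/26) = 26.42 servings → $14.53.
kale + bell pepper with both tight: 3.291 servings and 1.695 servings → $4.97.
kale + banana: the both-tight solution has a negative serving — not a feasible corner.
kale + sweet potato with both targets exact would need a negative amount; discard.
bell pepper + banana with both tight: 2.036 servings and 31.23 servings → $5.91.
bell pepper + sweet potato with both tight: 1.668 servings and 14.62 servings → $9.04.
banana + sweet potato with both targets exact would need a negative amount; discard.
The minimum over all feasible corners is $4.97.

$4.97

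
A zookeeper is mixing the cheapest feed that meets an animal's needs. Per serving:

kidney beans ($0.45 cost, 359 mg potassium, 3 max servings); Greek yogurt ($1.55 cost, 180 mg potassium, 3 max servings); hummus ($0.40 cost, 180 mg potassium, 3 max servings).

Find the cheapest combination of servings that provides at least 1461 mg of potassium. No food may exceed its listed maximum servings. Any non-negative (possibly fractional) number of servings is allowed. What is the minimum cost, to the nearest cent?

$2.20

Cost per mg of potassium: kidney beans $0.0013, hummus $0.0022, Greek yogurt $0.0086.
Take 3 servings of kidney beans: +1077.0 mg potassium for $1.35 (total $1.35, still need 384.0 mg).
Take 2.133 servings of hummus: +384.0 mg potassium for $0.85 (total $2.20, still need 0.0 mg).
Greedy by cheapest-per-mg is optimal for a single linear constraint, so the minimum cost is $2.20.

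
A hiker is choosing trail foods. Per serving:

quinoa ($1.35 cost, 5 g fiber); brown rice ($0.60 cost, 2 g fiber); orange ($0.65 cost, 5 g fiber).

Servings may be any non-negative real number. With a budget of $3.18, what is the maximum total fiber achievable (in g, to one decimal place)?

24.5 g

Fiber per dollar: orange 7.692, quinoa 3.704, brown rice 3.333.
With no serving limits, spend the whole cost allowance on orange: $3.18 / $0.65 × 5 g = 24.5 g.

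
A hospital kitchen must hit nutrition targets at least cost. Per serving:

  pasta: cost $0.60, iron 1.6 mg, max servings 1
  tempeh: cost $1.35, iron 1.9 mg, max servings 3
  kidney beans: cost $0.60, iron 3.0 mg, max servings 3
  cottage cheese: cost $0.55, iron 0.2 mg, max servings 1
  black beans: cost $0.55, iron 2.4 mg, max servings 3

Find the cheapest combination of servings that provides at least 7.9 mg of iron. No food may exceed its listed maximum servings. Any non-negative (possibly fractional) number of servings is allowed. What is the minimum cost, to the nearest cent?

$1.58

Cost per mg of iron: kidney beans $0.2000, black beans $0.2292, pasta $0.3750, tempeh $0.7105, cottage cheese $2.7500.
Take 2.633 servings of kidney beans: +7.9 mg iron for $1.58 (total $1.58, still need 0.0 mg).
Filling from the cheapest source first is optimal under one linear minimum: $1.58.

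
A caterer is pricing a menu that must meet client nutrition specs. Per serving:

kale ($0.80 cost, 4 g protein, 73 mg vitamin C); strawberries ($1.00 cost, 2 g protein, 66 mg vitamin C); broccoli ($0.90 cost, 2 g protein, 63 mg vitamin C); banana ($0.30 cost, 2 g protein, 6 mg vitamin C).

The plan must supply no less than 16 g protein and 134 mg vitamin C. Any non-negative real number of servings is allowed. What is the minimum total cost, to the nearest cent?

$2.68

kale only: max(16/4, 134/73) = 4 servings → $3.20.
strawberries only: max(16/2, 134/66) = 8 servings → $8.00.
broccoli only: max(16/2, 134/63) = 8 servings → $7.20.
banana only: max(16/2, 134/6) = 22.33 servings → $6.70.
kale + strawberries: the both-tight solution has a negative serving — not a feasible corner.
kale + broccoli: the both-tight solution has a negative serving — not a feasible corner.
kale + banana with both tight: 1.41 servings and 5.18 servings → $2.68.
strawberries + broccoli: the both-tight solution has a negative serving — not a feasible corner.
strawberries + banana with both tight: 1.433 servings and 6.567 servings → $3.40.
broccoli + banana with both tight: 1.509 servings and 6.491 servings → $3.31.
The minimum over all feasible corners is $2.68.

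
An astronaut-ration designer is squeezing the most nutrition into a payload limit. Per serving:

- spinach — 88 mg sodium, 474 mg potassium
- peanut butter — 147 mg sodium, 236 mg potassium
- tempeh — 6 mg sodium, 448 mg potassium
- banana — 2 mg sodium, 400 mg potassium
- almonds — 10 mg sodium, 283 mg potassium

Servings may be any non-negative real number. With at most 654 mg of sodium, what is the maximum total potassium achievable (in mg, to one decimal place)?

Potassium per mg sodium: banana 200, tempeh 74.67, almonds 28.3, spinach 5.386, peanut butter 1.605.
With no serving limits, spend the whole sodium allowance on banana: 654 mg / 2 mg × 400 mg = 130800.0 mg.

130800.0 mg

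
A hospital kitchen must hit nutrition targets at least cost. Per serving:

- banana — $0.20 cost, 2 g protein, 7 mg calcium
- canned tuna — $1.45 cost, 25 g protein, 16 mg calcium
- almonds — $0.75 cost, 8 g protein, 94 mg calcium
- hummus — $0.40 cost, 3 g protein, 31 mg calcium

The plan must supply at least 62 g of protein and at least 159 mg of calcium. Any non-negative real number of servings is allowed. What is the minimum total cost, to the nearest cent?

Two binding constraints pin down two serving amounts, so the optimal mix uses at most two foods. The candidates are each food alone (scaled to the tighter of protein/calcium) and each pair with both constraints tight.
banana only: max(62/2, 159/7) = 31 servings → $6.20.
canned tuna only: max(62/25, 159/16) = 9.938 servings → $14.41.
almonds only: max(62/8, 159/94) = 7.75 servings → $5.81.
hummus only: max(62/3, 159/31) = 20.67 servings → $8.27.
banana + canned tuna with both tight: 20.86 servings and 0.8112 servings → $5.35.
banana + almonds with both targets exact would need a negative amount; discard.
banana + hummus: intersection lies outside the first quadrant.
canned tuna + almonds with both tight: 2.05 servings and 1.342 servings → $3.98.
canned tuna + hummus with both tight: 1.988 servings and 4.103 servings → $4.52.
almonds + hummus with both targets exact would need a negative amount; discard.
Cheapest feasible corner: $3.98.

$3.98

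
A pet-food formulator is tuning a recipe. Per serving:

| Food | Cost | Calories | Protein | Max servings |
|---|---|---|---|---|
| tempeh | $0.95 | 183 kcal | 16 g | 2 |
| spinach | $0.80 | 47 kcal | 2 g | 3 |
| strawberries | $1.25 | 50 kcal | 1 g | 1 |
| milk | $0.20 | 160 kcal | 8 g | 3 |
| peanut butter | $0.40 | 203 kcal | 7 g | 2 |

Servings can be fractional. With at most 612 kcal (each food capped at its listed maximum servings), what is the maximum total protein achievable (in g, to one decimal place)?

Protein per kcal: tempeh 0.08743, milk 0.05, spinach 0.04255, peanut butter 0.03448, strawberries 0.02.
Take 2 servings of tempeh: uses 366 kcal, +32.0 g protein (running total 32.0 g).
Take 1.538 servings of milk: uses 246 kcal, +12.3 g protein (running total 44.3 g).
Greedy by best ratio exhausts the calories allowance optimally: 44.3 g.

44.3 g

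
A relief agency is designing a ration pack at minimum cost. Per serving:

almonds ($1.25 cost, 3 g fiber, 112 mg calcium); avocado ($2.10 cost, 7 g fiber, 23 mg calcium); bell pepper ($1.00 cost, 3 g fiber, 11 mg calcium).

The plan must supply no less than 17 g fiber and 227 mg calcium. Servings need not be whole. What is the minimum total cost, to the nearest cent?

$5.69

At the optimum either one food covers both requirements or two foods hit both targets exactly; no other combination can be cheaper.
almonds only: max(17/3, 227/112) = 5.667 servings → $7.08.
avocado only: max(17/7, 227/23) = 9.87 servings → $20.73.
bell pepper only: max(17/3, 227/11) = 20.64 servings → $20.64.
almonds + avocado with both tight: 1.676 servings and 1.71 servings → $5.69.
almonds + bell pepper with both tight: 1.63 servings and 4.036 servings → $6.07.
avocado + bell pepper with both targets exact would need a negative amount; discard.
Cheapest feasible corner: $5.69.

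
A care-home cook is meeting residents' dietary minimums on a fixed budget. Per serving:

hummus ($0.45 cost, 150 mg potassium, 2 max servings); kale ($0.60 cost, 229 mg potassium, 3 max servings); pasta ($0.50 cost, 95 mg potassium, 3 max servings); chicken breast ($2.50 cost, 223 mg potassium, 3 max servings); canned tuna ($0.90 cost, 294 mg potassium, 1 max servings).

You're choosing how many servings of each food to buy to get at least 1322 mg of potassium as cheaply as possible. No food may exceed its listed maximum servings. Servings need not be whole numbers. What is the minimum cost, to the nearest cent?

$3.82

Cost per mg of potassium: kale $0.0026, hummus $0.0030, canned tuna $0.0031, pasta $0.0053, chicken breast $0.0112.
Take 3 servings of kale: +687.0 mg potassium for $1.80 (total $1.80, still need 635.0 mg).
Take 2 servings of hummus: +300.0 mg potassium for $0.90 (total $2.70, still need 335.0 mg).
Take 1 serving of canned tuna: +294.0 mg potassium for $0.90 (total $3.60, still need 41.0 mg).
Take 0.4316 servings of pasta: +41.0 mg potassium for $0.22 (total $3.82, still need 0.0 mg).
Greedy by cheapest-per-mg is optimal for a single linear constraint, so the minimum cost is $3.82.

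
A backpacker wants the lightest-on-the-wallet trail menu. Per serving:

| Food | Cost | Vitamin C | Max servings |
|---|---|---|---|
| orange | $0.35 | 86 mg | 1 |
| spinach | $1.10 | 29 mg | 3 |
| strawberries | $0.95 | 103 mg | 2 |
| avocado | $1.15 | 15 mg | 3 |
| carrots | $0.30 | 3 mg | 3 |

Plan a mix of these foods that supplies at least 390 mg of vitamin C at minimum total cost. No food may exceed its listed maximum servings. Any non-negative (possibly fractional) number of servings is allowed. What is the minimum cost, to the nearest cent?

$6.39

Cost per mg of vitamin C: orange $0.0041, strawberries $0.0092, spinach $0.0379, avocado $0.0767, carrots $0.1000.
Take 1 serving of orange: +86.0 mg vitamin C for $0.35 (total $0.35, still need 304.0 mg).
Take 2 servings of strawberries: +206.0 mg vitamin C for $1.90 (total $2.25, still need 98.0 mg).
Take 3 servings of spinach: +87.0 mg vitamin C for $3.30 (total $5.55, still need 11.0 mg).
Take 0.7333 servings of avocado: +11.0 mg vitamin C for $0.84 (total $6.39, still need 0.0 mg).
Greedy by cheapest-per-mg is optimal for a single linear constraint, so the minimum cost is $6.39.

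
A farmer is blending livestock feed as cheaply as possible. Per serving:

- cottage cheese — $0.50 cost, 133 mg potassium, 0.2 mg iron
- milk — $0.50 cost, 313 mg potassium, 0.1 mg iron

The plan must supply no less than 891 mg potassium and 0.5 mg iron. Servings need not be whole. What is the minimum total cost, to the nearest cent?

$1.82

Two binding constraints pin down two serving amounts, so the optimal mix uses at most two foods. The candidates are each food alone (scaled to the tighter of potassium/iron) and each pair with both constraints tight.
cottage cheese only: max(891/133, 0.5/0.2) = 6.699 servings → $3.35.
milk only: max(891/313, 0.5/0.1) = 5 servings → $2.50.
cottage cheese + milk with both tight: 1.367 servings and 2.266 servings → $1.82.
Cheapest feasible corner: $1.82.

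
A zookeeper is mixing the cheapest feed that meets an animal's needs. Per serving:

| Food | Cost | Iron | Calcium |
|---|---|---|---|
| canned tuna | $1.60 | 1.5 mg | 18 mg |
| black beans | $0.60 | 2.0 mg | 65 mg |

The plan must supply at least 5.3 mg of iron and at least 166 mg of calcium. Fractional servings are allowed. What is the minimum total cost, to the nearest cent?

Minimising a linear cost over {iron ≥ 5.3, calcium ≥ 166, servings ≥ 0} — the optimum is at a vertex, using one or two foods.
canned tuna only: max(5.3/1.5, 166/18) = 9.222 servings → $14.76.
black beans only: max(5.3/2.0, 166/65) = 2.65 servings → $1.59.
canned tuna + black beans with both tight: 0.2033 servings and 2.498 servings → $1.82.
Cheapest feasible corner: $1.59.

$1.59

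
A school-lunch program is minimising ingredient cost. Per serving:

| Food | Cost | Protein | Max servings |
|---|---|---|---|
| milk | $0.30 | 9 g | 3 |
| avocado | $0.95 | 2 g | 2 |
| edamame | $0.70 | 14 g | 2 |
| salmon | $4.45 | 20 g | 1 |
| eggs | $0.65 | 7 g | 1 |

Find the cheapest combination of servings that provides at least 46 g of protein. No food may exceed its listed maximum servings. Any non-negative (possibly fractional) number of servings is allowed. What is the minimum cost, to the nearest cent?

Cost per g of protein: milk $0.0333, edamame $0.0500, eggs $0.0929, salmon $0.2225, avocado $0.4750.
Take 3 servings of milk: +27.0 g protein for $0.90 (total $0.90, still need 19.0 g).
Take 1.357 servings of edamame: +19.0 g protein for $0.95 (total $1.85, still need 0.0 g).
Filling from the cheapest source first is optimal under one linear minimum: $1.85.

$1.85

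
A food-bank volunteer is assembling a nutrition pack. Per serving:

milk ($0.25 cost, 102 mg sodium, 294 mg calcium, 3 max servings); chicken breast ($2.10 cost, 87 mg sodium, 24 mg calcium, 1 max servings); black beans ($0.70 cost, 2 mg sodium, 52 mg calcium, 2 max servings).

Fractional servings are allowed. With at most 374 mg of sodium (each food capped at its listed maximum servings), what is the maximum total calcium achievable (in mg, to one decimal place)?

Calcium per mg sodium: black beans 26, milk 2.882, chicken breast 0.2759.
Take 2 servings of black beans: uses 4 mg sodium, +104.0 mg calcium (running total 104.0 mg).
Take 3 servings of milk: uses 306 mg sodium, +882.0 mg calcium (running total 986.0 mg).
Take 0.7356 servings of chicken breast: uses 64 mg sodium, +17.7 mg calcium (running total 1003.7 mg).
Filling greedily by calcium-per-mg sodium is optimal for one linear limit, giving 1003.7 mg.

1003.7 mg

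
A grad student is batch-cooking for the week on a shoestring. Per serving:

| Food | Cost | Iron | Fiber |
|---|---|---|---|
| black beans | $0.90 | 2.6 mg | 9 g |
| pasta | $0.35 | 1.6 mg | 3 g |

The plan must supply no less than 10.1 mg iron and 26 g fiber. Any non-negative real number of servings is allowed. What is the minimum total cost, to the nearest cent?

Minimising a linear cost over {iron ≥ 10.1, fiber ≥ 26, servings ≥ 0} — the optimum is at a vertex, using one or two foods.
black beans only: max(10.1/2.6, 26/9) = 3.885 servings → $3.50.
pasta only: max(10.1/1.6, 26/3) = 8.667 servings → $3.03.
black beans + pasta with both tight: 1.712 servings and 3.53 servings → $2.78.
So the least-cost plan costs $2.78.

$2.78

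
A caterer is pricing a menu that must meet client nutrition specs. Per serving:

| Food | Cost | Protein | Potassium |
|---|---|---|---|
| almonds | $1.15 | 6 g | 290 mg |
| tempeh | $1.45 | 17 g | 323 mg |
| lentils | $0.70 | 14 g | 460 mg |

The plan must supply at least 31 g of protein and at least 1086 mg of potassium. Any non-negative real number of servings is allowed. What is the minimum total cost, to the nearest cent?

$1.65

The cheapest plan sits at a corner of the feasible region — with two constraints it uses at most two foods.
almonds only: max(31/6, 1086/290) = 5.167 servings → $5.94.
tempeh only: max(31/17, 1086/323) = 3.362 servings → $4.88.
lentils only: max(31/14, 1086/460) = 2.361 servings → $1.65.
almonds + tempeh with both tight: 2.824 servings and 0.8269 servings → $4.45.
almonds + lentils with both tight: 0.7262 servings and 1.903 servings → $2.17.
tempeh + lentils: the both-tight solution has a negative serving — not a feasible corner.
Cheapest feasible corner: $1.65.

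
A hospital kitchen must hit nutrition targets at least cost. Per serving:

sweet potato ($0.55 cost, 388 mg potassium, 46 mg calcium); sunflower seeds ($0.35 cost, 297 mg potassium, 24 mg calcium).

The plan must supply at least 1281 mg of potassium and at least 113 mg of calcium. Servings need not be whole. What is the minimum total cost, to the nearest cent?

Two binding constraints pin down two serving amounts, so the optimal mix uses at most two foods. The candidates are each food alone (scaled to the tighter of potassium/calcium) and each pair with both constraints tight.
sweet potato only: max(1281/388, 113/46) = 3.302 servings → $1.82.
sunflower seeds only: max(1281/297, 113/24) = 4.708 servings → $1.65.
sweet potato + sunflower seeds with both tight: 0.6476 servings and 3.467 servings → $1.57.
The minimum over all feasible corners is $1.57.

$1.57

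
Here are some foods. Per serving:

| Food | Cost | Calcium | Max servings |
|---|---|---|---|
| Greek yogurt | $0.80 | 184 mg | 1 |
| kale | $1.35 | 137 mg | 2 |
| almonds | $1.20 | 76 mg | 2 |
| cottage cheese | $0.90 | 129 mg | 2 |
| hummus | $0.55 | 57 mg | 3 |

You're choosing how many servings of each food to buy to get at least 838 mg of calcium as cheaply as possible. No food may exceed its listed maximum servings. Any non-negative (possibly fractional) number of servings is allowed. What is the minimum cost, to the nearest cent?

Cost per mg of calcium: Greek yogurt $0.0043, cottage cheese $0.0070, hummus $0.0096, kale $0.0099, almonds $0.0158.
Take 1 serving of Greek yogurt: +184.0 mg calcium for $0.80 (total $0.80, still need 654.0 mg).
Take 2 servings of cottage cheese: +258.0 mg calcium for $1.80 (total $2.60, still need 396.0 mg).
Take 3 servings of hummus: +171.0 mg calcium for $1.65 (total $4.25, still need 225.0 mg).
Take 1.642 servings of kale: +225.0 mg calcium for $2.22 (total $6.47, still need 0.0 mg).
Greedy by cheapest-per-mg is optimal for a single linear constraint, so the minimum cost is $6.47.

$6.47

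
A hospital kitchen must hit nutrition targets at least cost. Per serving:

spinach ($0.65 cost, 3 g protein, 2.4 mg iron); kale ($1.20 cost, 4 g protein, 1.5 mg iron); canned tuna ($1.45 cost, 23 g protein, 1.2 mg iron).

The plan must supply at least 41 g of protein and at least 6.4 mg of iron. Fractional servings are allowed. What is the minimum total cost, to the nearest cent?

$3.46

With two linear requirements the optimum uses one or two foods; enumerate the corners.
spinach only: max(41/3, 6.4/2.4) = 13.67 servings → $8.88.
kale only: max(41/4, 6.4/1.5) = 10.25 servings → $12.30.
canned tuna only: max(41/23, 6.4/1.2) = 5.333 servings → $7.73.
spinach + kale with both targets exact would need a negative amount; discard.
spinach + canned tuna with both tight: 1.899 servings and 1.535 servings → $3.46.
kale + canned tuna with both tight: 3.3 servings and 1.209 servings → $5.71.
The minimum over all feasible corners is $3.46.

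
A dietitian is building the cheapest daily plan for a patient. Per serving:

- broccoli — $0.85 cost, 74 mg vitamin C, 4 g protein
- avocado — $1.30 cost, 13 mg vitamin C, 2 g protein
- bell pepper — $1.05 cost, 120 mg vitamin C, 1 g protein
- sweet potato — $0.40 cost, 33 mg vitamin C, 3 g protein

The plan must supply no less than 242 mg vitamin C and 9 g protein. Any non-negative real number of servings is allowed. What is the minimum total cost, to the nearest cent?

$2.40

For a min-cost LP with two ≥-constraints, a basic feasible solution has at most two positive variables.
broccoli only: max(242/74, 9/4) = 3.27 servings → $2.78.
avocado only: max(242/13, 9/2) = 18.62 servings → $24.20.
bell pepper only: max(242/120, 9/1) = 9 servings → $9.45.
sweet potato only: max(242/33, 9/3) = 7.333 servings → $2.93.
broccoli + avocado: intersection lies outside the first quadrant.
broccoli + bell pepper with both tight: 2.064 servings and 0.7438 servings → $2.54.
broccoli + sweet potato: the both-tight solution has a negative serving — not a feasible corner.
avocado + bell pepper with both tight: 3.692 servings and 1.617 servings → $6.50.
avocado + sweet potato: intersection lies outside the first quadrant.
bell pepper + sweet potato with both tight: 1.312 servings and 2.563 servings → $2.40.
Cheapest feasible corner: $2.40.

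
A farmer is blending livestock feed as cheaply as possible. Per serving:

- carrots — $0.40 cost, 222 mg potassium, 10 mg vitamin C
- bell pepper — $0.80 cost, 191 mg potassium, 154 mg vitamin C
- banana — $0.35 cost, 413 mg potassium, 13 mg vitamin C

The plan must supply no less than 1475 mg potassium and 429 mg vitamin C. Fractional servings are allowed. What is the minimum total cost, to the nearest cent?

$2.90

The cheapest plan sits at a corner of the feasible region — with two constraints it uses at most two foods.
carrots only: max(1475/222, 429/10) = 42.9 servings → $17.16.
bell pepper only: max(1475/191, 429/154) = 7.723 servings → $6.18.
banana only: max(1475/413, 429/13) = 33 servings → $11.55.
carrots + bell pepper with both tight: 4.499 servings and 2.494 servings → $3.79.
carrots + banana with both targets exact would need a negative amount; discard.
bell pepper + banana with both tight: 2.585 servings and 2.376 servings → $2.90.
The minimum over all feasible corners is $2.90.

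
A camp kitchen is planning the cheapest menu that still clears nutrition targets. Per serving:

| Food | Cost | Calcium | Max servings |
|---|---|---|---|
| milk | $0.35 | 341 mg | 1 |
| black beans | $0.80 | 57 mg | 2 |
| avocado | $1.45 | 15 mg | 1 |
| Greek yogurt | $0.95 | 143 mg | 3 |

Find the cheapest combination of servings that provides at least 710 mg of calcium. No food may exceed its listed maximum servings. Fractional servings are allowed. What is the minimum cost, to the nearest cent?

Cost per mg of calcium: milk $0.0010, Greek yogurt $0.0066, black beans $0.0140, avocado $0.0967.
Take 1 serving of milk: +341.0 mg calcium for $0.35 (total $0.35, still need 369.0 mg).
Take 2.58 servings of Greek yogurt: +369.0 mg calcium for $2.45 (total $2.80, still need 0.0 mg).
Greedy by cheapest-per-mg is optimal for a single linear constraint, so the minimum cost is $2.80.

$2.80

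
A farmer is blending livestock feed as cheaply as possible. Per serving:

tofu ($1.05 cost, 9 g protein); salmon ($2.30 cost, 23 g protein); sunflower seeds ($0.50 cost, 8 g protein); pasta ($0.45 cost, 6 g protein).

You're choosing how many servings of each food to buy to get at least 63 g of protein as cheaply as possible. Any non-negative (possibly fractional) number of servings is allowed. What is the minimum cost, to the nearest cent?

$3.94

Cost per g of protein: sunflower seeds $0.0625, pasta $0.0750, salmon $0.1000, tofu $0.1167.
With no serving limits, use only sunflower seeds: 63 g / 8 g = 7.875 servings × $0.50 = $3.94.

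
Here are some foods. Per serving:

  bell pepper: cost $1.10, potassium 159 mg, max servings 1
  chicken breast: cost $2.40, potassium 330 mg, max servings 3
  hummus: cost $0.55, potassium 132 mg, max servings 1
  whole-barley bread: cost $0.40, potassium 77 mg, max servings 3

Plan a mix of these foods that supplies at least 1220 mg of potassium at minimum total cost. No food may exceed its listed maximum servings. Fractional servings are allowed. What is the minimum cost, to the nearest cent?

Cost per mg of potassium: hummus $0.0042, whole-barley bread $0.0052, bell pepper $0.0069, chicken breast $0.0073.
Take 1 serving of hummus: +132.0 mg potassium for $0.55 (total $0.55, still need 1088.0 mg).
Take 3 servings of whole-barley bread: +231.0 mg potassium for $1.20 (total $1.75, still need 857.0 mg).
Take 1 serving of bell pepper: +159.0 mg potassium for $1.10 (total $2.85, still need 698.0 mg).
Take 2.115 servings of chicken breast: +698.0 mg potassium for $5.08 (total $7.93, still need 0.0 mg).
Greedy by cheapest-per-mg is optimal for a single linear constraint, so the minimum cost is $7.93.

$7.93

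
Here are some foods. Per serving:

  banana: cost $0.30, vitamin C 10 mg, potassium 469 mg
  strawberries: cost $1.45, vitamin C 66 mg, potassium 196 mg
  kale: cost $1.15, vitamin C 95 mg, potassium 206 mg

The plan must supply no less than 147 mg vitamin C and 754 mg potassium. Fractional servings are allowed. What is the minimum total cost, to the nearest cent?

The cheapest plan sits at a corner of the feasible region — with two constraints it uses at most two foods.
banana only: max(147/10, 754/469) = 14.7 servings → $4.41.
strawberries only: max(147/66, 754/196) = 3.847 servings → $5.58.
kale only: max(147/95, 754/206) = 3.66 servings → $4.21.
banana + strawberries with both tight: 0.7226 servings and 2.118 servings → $3.29.
banana + kale with both tight: 0.973 servings and 1.445 servings → $1.95.
strawberries + kale with both targets exact would need a negative amount; discard.
Cheapest feasible corner: $1.95.

$1.95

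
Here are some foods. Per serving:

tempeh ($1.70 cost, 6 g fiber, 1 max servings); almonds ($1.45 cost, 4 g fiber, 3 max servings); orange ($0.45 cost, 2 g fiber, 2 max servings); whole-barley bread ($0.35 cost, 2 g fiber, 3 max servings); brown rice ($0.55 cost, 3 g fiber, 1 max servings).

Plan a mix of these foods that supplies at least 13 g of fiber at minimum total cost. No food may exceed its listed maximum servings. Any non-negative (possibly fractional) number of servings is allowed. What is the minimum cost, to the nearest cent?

$2.50

Cost per g of fiber: whole-barley bread $0.1750, brown rice $0.1833, orange $0.2250, tempeh $0.2833, almonds $0.3625.
Take 3 servings of whole-barley bread: +6.0 g fiber for $1.05 (total $1.05, still need 7.0 g).
Take 1 serving of brown rice: +3.0 g fiber for $0.55 (total $1.60, still need 4.0 g).
Take 2 servings of orange: +4.0 g fiber for $0.90 (total $2.50, still need 0.0 g).
Greedy by cheapest-per-g is optimal for a single linear constraint, so the minimum cost is $2.50.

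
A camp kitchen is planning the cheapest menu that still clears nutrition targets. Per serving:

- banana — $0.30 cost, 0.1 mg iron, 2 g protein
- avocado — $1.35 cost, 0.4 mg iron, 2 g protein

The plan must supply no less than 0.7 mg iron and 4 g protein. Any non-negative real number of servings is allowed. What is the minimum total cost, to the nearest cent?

$2.10

With two linear requirements the optimum uses one or two foods; enumerate the corners.
banana only: max(0.7/0.1, 4/2) = 7 servings → $2.10.
avocado only: max(0.7/0.4, 4/2) = 2 servings → $2.70.
banana + avocado with both tight: 0.3333 servings and 1.667 servings → $2.35.
The minimum over all feasible corners is $2.10.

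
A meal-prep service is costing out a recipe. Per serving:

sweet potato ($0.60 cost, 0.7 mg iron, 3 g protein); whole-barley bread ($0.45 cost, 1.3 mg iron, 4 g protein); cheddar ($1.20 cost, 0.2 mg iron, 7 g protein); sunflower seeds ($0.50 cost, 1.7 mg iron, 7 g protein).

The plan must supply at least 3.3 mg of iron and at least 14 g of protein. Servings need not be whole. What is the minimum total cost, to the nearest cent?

sweet potato only: max(3.3/0.7, 14/3) = 4.714 servings → $2.83.
whole-barley bread only: max(3.3/1.3, 14/4) = 3.5 servings → $1.57.
cheddar only: max(3.3/0.2, 14/7) = 16.5 servings → $19.80.
sunflower seeds only: max(3.3/1.7, 14/7) = 2 servings → $1.00.
sweet potato + whole-barley bread with both tight: 4.545 servings and 0.09091 servings → $2.77.
sweet potato + cheddar with both targets exact would need a negative amount; discard.
sweet potato + sunflower seeds with both tight: 3.5 servings and 0.5 servings → $2.35.
whole-barley bread + cheddar with both tight: 2.446 servings and 0.6024 servings → $1.82.
whole-barley bread + sunflower seeds with both targets exact would need a negative amount; discard.
cheddar + sunflower seeds with both tight: 0.06667 servings and 1.933 servings → $1.05.
So the least-cost plan costs $1.00.

$1.00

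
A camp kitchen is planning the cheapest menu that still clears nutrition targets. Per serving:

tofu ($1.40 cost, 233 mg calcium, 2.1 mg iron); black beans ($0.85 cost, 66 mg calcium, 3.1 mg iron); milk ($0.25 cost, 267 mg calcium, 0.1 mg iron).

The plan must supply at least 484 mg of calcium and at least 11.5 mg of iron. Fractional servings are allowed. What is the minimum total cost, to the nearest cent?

This is a tiny linear program; its minimum lies at a vertex of the feasible set. List the vertices and price them.
tofu only: max(484/233, 11.5/2.1) = 5.476 servings → $7.67.
black beans only: max(484/66, 11.5/3.1) = 7.333 servings → $6.23.
milk only: max(484/267, 11.5/0.1) = 115 servings → $28.75.
tofu + black beans with both tight: 1.27 servings and 2.849 servings → $4.20.
tofu + milk: the both-tight solution has a negative serving — not a feasible corner.
black beans + milk with both tight: 3.681 servings and 0.9029 servings → $3.35.
Cheapest feasible corner: $3.35.

$3.35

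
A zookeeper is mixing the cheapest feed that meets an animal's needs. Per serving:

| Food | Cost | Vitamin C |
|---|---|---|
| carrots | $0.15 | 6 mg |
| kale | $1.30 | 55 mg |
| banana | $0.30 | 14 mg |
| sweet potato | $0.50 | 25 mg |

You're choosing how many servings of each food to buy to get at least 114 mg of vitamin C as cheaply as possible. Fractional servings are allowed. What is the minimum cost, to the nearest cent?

Cost per mg of vitamin C: sweet potato $0.0200, banana $0.0214, kale $0.0236, carrots $0.0250.
With no serving limits, use only sweet potato: 114 mg / 25 mg = 4.56 servings × $0.50 = $2.28.

$2.28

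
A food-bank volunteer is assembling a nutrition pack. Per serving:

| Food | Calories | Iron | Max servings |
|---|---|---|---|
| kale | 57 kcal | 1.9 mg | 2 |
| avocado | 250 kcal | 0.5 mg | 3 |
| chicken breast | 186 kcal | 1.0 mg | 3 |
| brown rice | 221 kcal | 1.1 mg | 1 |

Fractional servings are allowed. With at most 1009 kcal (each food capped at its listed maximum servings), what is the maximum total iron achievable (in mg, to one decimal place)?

8.1 mg

Iron per kcal: kale 0.03333, chicken breast 0.005376, brown rice 0.004977, avocado 0.002.
Take 2 servings of kale: uses 114 kcal, +3.8 mg iron (running total 3.8 mg).
Take 3 servings of chicken breast: uses 558 kcal, +3.0 mg iron (running total 6.8 mg).
Take 1 serving of brown rice: uses 221 kcal, +1.1 mg iron (running total 7.9 mg).
Take 0.464 servings of avocado: uses 116 kcal, +0.2 mg iron (running total 8.1 mg).
Greedy by best ratio exhausts the calories allowance optimally: 8.1 mg.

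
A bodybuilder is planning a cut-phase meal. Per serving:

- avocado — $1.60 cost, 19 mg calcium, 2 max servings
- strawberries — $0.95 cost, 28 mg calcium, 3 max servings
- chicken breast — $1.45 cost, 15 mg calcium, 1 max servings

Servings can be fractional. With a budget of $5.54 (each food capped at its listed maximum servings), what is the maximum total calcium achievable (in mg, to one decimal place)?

Calcium per dollar: strawberries 29.47, avocado 11.88, chicken breast 10.34.
Take 3 servings of strawberries: spends $2.85, +84.0 mg calcium (running total 84.0 mg).
Take 1.681 servings of avocado: spends $2.69, +31.9 mg calcium (running total 115.9 mg).
Greedy by best ratio exhausts the cost allowance optimally: 115.9 mg.

115.9 mg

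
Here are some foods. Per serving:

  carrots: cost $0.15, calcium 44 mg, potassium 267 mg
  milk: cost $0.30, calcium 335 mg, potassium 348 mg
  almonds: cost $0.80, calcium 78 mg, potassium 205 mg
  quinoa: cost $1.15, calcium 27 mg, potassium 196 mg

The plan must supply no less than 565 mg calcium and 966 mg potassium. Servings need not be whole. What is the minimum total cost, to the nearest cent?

Minimising a linear cost over {calcium ≥ 565, potassium ≥ 966, servings ≥ 0} — the optimum is at a vertex, using one or two foods.
carrots only: max(565/44, 966/267) = 12.84 servings → $1.93.
milk only: max(565/335, 966/348) = 2.776 servings → $0.83.
almonds only: max(565/78, 966/205) = 7.244 servings → $5.79.
quinoa only: max(565/27, 966/196) = 20.93 servings → $24.06.
carrots + milk with both tight: 1.713 servings and 1.462 servings → $0.70.
carrots + almonds: intersection lies outside the first quadrant.
carrots + quinoa: intersection lies outside the first quadrant.
milk + almonds with both tight: 0.9746 servings and 3.058 servings → $2.74.
milk + quinoa with both tight: 1.505 servings and 2.257 servings → $3.05.
almonds + quinoa: intersection lies outside the first quadrant.
The minimum over all feasible corners is $0.70.

$0.70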